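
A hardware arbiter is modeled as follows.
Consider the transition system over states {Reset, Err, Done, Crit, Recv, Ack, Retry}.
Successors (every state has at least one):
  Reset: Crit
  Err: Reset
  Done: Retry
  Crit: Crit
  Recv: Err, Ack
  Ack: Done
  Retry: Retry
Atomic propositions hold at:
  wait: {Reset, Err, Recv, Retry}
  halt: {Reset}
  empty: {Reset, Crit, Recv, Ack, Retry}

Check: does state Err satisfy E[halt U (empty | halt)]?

Sat(empty | halt) = {Reset, Crit, Recv, Ack, Retry}
E[halt U (empty | halt)]: least fixpoint, start Z0 = Sat((empty | halt)) = {Reset, Crit, Recv, Ack, Retry}, add states in Sat(halt) with some successor in Z. Already a fixed point.
Sat(E[halt U (empty | halt)]) = {Reset, Crit, Recv, Ack, Retry}
Err ∉ Sat(E[halt U (empty | halt)]) = {Reset, Crit, Recv, Ack, Retry}, so the formula does not hold at Err.

No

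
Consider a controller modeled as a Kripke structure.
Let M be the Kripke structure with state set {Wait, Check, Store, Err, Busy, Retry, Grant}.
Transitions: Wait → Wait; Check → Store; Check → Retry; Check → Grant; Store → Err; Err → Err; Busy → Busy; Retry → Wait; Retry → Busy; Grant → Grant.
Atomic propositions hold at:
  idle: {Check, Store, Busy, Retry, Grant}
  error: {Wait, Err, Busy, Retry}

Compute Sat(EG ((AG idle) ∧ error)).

AG idle: greatest fixpoint, start Z0 = {Check, Store, Busy, Retry, Grant}, keep only states in Sat with every successor in Z. Z1 = {Check, Busy, Grant}; Z2 = {Busy, Grant}; fixed.
Sat(AG idle) = {Busy, Grant}
Sat((AG idle) ∧ error) = {Busy}
EG ((AG idle) ∧ error): greatest fixpoint, start Z0 = {Busy}, keep only states in Sat with some successor in Z. Already a fixed point.
Sat(EG ((AG idle) ∧ error)) = {Busy}

{Busy}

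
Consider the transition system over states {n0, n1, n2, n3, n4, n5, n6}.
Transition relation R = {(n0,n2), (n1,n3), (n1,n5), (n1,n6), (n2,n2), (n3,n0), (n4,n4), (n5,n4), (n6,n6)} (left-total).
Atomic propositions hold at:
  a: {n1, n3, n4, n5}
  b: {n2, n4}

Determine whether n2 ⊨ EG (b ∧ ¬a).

Yes

Sat(¬a) = {n0, n2, n6}
Sat(b ∧ ¬a) = {n2}
EG (b ∧ ¬a): greatest fixpoint, start Z0 = {n2}, keep only states in Sat with some successor in Z. Already a fixed point.
Sat(EG (b ∧ ¬a)) = {n2}
n2 ∈ Sat(EG (b ∧ ¬a)) = {n2}, so the formula holds at n2.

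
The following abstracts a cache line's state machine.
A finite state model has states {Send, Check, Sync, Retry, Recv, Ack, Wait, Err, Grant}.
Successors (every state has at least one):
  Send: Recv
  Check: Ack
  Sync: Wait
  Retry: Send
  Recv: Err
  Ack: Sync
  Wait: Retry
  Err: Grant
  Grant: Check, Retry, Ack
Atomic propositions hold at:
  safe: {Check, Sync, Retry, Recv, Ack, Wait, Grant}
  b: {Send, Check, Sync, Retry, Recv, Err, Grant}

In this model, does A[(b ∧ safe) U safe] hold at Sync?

Yes

Sat(b ∧ safe) = {Check, Sync, Retry, Recv, Grant}
A[(b ∧ safe) U safe]: least fixpoint, start Z0 = Sat(safe) = {Check, Sync, Retry, Recv, Ack, Wait, Grant}, add states in Sat(b ∧ safe) with every successor in Z. Already a fixed point.
Sat(A[(b ∧ safe) U safe]) = {Check, Sync, Retry, Recv, Ack, Wait, Grant}
Sync ∈ Sat(A[(b ∧ safe) U safe]) = {Check, Sync, Retry, Recv, Ack, Wait, Grant}, so the formula holds at Sync.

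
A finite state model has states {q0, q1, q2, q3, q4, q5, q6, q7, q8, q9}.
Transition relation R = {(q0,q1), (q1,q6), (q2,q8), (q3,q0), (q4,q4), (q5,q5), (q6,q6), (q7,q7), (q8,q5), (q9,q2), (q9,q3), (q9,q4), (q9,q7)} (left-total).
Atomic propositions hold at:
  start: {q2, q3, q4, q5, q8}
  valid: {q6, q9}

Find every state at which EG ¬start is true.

Sat(¬start) = {q0, q1, q6, q7, q9}
EG ¬start: greatest fixpoint, start Z0 = {q0, q1, q6, q7, q9}, keep only states in Sat with some successor in Z. Already a fixed point.
Sat(EG ¬start) = {q0, q1, q6, q7, q9}

{q0, q1, q6, q7, q9}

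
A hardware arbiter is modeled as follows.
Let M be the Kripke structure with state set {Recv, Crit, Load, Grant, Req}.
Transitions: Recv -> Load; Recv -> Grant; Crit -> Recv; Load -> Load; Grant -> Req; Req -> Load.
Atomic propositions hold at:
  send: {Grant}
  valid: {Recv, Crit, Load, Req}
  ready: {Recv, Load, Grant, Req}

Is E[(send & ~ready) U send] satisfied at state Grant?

Sat(~ready) = {Crit}
Sat(send & ~ready) = ∅
E[(send & ~ready) U send]: least fixpoint, start Z0 = Sat(send) = {Grant}, add states in Sat(send & ~ready) with some successor in Z. Already a fixed point.
Sat(E[(send & ~ready) U send]) = {Grant}
Grant ∈ Sat(E[(send & ~ready) U send]) = {Grant}, so the formula holds at Grant.

Yes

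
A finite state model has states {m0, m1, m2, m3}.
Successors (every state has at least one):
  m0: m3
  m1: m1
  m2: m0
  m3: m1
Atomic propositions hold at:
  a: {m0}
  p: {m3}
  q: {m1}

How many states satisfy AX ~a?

Sat(~a) = {m1, m2, m3}
Sat(AX ~a) = {s : every successor in {m1, m2, m3}} = {m0, m1, m3}
|Sat(AX ~a)| = |{m0, m1, m3}| = 3.

3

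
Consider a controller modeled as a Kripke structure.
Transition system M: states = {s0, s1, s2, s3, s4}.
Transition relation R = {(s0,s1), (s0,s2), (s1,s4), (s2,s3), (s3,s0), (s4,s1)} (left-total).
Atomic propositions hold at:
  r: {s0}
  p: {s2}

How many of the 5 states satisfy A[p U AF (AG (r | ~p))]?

Sat(~p) = {s0, s1, s3, s4}
Sat(r | ~p) = {s0, s1, s3, s4}
AG (r | ~p): greatest fixpoint, start Z0 = {s0, s1, s3, s4}, keep only states in Sat with every successor in Z. Z1 = {s1, s3, s4}; Z2 = {s1, s4}; fixed.
Sat(AG (r | ~p)) = {s1, s4}
AF (AG (r | ~p)): least fixpoint, start Z0 = {s1, s4}, add states with every successor in Z. Already a fixed point.
Sat(AF (AG (r | ~p))) = {s1, s4}
A[p U AF (AG (r | ~p))]: least fixpoint, start Z0 = Sat(AF (AG (r | ~p))) = {s1, s4}, add states in Sat(p) with every successor in Z. Already a fixed point.
Sat(A[p U AF (AG (r | ~p))]) = {s1, s4}
|Sat(A[p U AF (AG (r | ~p))])| = |{s1, s4}| = 2.

2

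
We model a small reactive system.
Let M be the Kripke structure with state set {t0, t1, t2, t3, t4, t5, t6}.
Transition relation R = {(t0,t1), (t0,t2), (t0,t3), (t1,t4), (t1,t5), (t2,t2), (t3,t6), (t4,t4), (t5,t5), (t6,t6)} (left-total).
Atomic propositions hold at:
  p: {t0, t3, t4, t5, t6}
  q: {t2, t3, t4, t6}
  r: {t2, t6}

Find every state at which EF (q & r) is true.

{t0, t2, t3, t6}

Sat(q & r) = {t2, t6}
EF (q & r): least fixpoint, start Z0 = {t2, t6}, add states with some successor in Z. Z1 = {t0, t2, t3, t6}; fixed.
Sat(EF (q & r)) = {t0, t2, t3, t6}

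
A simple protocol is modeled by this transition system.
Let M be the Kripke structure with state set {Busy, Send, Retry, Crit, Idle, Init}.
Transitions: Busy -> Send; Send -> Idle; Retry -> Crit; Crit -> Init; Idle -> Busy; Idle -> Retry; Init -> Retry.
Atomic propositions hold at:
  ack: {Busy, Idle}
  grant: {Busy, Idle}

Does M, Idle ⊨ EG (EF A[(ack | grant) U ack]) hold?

Yes

Sat(ack | grant) = {Busy, Idle}
A[(ack | grant) U ack]: least fixpoint, start Z0 = Sat(ack) = {Busy, Idle}, add states in Sat(ack | grant) with every successor in Z. Already a fixed point.
Sat(A[(ack | grant) U ack]) = {Busy, Idle}
EF A[(ack | grant) U ack]: least fixpoint, start Z0 = {Busy, Idle}, add states with some successor in Z. Z1 = {Busy, Send, Idle}; fixed.
Sat(EF A[(ack | grant) U ack]) = {Busy, Send, Idle}
EG (EF A[(ack | grant) U ack]): greatest fixpoint, start Z0 = {Busy, Send, Idle}, keep only states in Sat with some successor in Z. Already a fixed point.
Sat(EG (EF A[(ack | grant) U ack])) = {Busy, Send, Idle}
Idle ∈ Sat(EG (EF A[(ack | grant) U ack])) = {Busy, Send, Idle}, so the formula holds at Idle.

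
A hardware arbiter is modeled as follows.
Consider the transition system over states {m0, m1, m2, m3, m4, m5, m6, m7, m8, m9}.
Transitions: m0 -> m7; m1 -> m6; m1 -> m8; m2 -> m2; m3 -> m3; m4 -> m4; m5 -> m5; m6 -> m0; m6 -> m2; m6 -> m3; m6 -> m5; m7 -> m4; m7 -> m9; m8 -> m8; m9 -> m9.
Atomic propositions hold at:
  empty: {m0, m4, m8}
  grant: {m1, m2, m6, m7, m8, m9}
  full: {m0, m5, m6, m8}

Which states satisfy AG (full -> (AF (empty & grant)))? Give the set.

{m2, m3, m4, m7, m8, m9}

Sat(empty & grant) = {m8}
AF (empty & grant): least fixpoint, start Z0 = {m8}, add states with every successor in Z. Already a fixed point.
Sat(AF (empty & grant)) = {m8}
Sat(full -> (AF (empty & grant))) = {m1, m2, m3, m4, m7, m8, m9}
AG (full -> (AF (empty & grant))): greatest fixpoint, start Z0 = {m1, m2, m3, m4, m7, m8, m9}, keep only states in Sat with every successor in Z. Z1 = {m2, m3, m4, m7, m8, m9}; fixed.
Sat(AG (full -> (AF (empty & grant)))) = {m2, m3, m4, m7, m8, m9}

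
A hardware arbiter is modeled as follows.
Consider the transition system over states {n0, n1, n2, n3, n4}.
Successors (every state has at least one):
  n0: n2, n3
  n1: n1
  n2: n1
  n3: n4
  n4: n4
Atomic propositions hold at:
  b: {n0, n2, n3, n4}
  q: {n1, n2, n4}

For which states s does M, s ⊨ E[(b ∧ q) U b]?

{n0, n2, n3, n4}

Sat(b ∧ q) = {n2, n4}
E[(b ∧ q) U b]: least fixpoint, start Z0 = Sat(b) = {n0, n2, n3, n4}, add states in Sat(b ∧ q) with some successor in Z. Already a fixed point.
Sat(E[(b ∧ q) U b]) = {n0, n2, n3, n4}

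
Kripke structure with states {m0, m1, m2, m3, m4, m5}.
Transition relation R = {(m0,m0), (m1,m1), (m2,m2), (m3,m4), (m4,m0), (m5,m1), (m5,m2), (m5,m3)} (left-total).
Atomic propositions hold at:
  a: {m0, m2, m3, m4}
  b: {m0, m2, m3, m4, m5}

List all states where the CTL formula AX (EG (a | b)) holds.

Sat(a | b) = {m0, m2, m3, m4, m5}
EG (a | b): greatest fixpoint, start Z0 = {m0, m2, m3, m4, m5}, keep only states in Sat with some successor in Z. Already a fixed point.
Sat(EG (a | b)) = {m0, m2, m3, m4, m5}
Sat(AX (EG (a | b))) = {s : every successor in {m0, m2, m3, m4, m5}} = {m0, m2, m3, m4}

{m0, m2, m3, m4}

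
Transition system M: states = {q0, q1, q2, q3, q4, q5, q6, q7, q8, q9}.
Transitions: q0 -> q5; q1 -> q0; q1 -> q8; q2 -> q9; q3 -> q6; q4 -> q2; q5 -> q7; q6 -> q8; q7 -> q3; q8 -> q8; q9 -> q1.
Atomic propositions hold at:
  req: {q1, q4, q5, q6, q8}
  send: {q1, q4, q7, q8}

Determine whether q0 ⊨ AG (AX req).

No

Sat(AX req) = {s : every successor in {q1, q4, q5, q6, q8}} = {q0, q3, q6, q8, q9}
AG (AX req): greatest fixpoint, start Z0 = {q0, q3, q6, q8, q9}, keep only states in Sat with every successor in Z. Z1 = {q3, q6, q8}; fixed.
Sat(AG (AX req)) = {q3, q6, q8}
q0 ∉ Sat(AG (AX req)) = {q3, q6, q8}, so the formula does not hold at q0.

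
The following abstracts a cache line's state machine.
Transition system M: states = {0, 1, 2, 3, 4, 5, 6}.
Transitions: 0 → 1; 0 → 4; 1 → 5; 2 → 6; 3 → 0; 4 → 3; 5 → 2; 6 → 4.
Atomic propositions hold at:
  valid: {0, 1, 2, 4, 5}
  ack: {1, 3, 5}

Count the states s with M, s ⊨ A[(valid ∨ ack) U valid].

Sat(valid ∨ ack) = {0, 1, 2, 3, 4, 5}
A[(valid ∨ ack) U valid]: least fixpoint, start Z0 = Sat(valid) = {0, 1, 2, 4, 5}, add states in Sat(valid ∨ ack) with every successor in Z. Z1 = {0, 1, 2, 3, 4, 5}; fixed.
Sat(A[(valid ∨ ack) U valid]) = {0, 1, 2, 3, 4, 5}
|Sat(A[(valid ∨ ack) U valid])| = |{0, 1, 2, 3, 4, 5}| = 6.

6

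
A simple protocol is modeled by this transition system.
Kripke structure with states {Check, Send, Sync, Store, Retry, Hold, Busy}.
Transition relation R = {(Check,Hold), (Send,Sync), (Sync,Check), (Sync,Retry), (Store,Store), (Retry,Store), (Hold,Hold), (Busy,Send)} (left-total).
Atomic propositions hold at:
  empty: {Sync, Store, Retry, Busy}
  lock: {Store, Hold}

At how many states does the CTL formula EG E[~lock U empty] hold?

5

Sat(~lock) = {Check, Send, Sync, Retry, Busy}
E[~lock U empty]: least fixpoint, start Z0 = Sat(empty) = {Sync, Store, Retry, Busy}, add states in Sat(~lock) with some successor in Z. Z1 = {Send, Sync, Store, Retry, Busy}; fixed.
Sat(E[~lock U empty]) = {Send, Sync, Store, Retry, Busy}
EG E[~lock U empty]: greatest fixpoint, start Z0 = {Send, Sync, Store, Retry, Busy}, keep only states in Sat with some successor in Z. Already a fixed point.
Sat(EG E[~lock U empty]) = {Send, Sync, Store, Retry, Busy}
|Sat(EG E[~lock U empty])| = |{Send, Sync, Store, Retry, Busy}| = 5.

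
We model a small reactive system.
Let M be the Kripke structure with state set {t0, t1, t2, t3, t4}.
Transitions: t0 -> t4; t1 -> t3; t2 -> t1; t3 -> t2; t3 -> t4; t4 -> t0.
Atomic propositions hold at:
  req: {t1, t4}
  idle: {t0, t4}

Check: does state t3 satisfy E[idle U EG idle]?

No

EG idle: greatest fixpoint, start Z0 = {t0, t4}, keep only states in Sat with some successor in Z. Already a fixed point.
Sat(EG idle) = {t0, t4}
E[idle U EG idle]: least fixpoint, start Z0 = Sat(EG idle) = {t0, t4}, add states in Sat(idle) with some successor in Z. Already a fixed point.
Sat(E[idle U EG idle]) = {t0, t4}
t3 ∉ Sat(E[idle U EG idle]) = {t0, t4}, so the formula does not hold at t3.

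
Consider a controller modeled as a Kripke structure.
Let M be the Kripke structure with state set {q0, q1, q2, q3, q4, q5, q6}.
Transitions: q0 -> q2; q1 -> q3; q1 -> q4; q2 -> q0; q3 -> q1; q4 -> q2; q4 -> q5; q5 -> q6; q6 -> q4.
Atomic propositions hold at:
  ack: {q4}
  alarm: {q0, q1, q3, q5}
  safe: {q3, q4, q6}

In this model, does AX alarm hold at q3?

Sat(AX alarm) = {s : every successor in {q0, q1, q3, q5}} = {q2, q3}
q3 ∈ Sat(AX alarm) = {q2, q3}, so the formula holds at q3.

Yes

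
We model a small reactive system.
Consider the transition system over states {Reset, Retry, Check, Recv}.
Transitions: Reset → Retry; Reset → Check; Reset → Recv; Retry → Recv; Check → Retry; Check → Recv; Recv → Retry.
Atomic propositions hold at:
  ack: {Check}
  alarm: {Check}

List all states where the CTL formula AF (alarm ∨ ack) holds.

Sat(alarm ∨ ack) = {Check}
AF (alarm ∨ ack): least fixpoint, start Z0 = {Check}, add states with every successor in Z. Already a fixed point.
Sat(AF (alarm ∨ ack)) = {Check}

{Check}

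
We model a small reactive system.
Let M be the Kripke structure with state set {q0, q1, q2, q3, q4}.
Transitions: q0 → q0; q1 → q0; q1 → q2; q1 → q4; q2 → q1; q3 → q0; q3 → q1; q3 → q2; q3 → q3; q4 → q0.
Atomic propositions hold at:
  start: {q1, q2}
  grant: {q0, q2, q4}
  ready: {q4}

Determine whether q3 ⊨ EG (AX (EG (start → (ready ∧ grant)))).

No

Sat(ready ∧ grant) = {q4}
Sat(start → (ready ∧ grant)) = {q0, q3, q4}
EG (start → (ready ∧ grant)): greatest fixpoint, start Z0 = {q0, q3, q4}, keep only states in Sat with some successor in Z. Already a fixed point.
Sat(EG (start → (ready ∧ grant))) = {q0, q3, q4}
Sat(AX (EG (start → (ready ∧ grant)))) = {s : every successor in {q0, q3, q4}} = {q0, q4}
EG (AX (EG (start → (ready ∧ grant)))): greatest fixpoint, start Z0 = {q0, q4}, keep only states in Sat with some successor in Z. Already a fixed point.
Sat(EG (AX (EG (start → (ready ∧ grant))))) = {q0, q4}
q3 ∉ Sat(EG (AX (EG (start → (ready ∧ grant))))) = {q0, q4}, so the formula does not hold at q3.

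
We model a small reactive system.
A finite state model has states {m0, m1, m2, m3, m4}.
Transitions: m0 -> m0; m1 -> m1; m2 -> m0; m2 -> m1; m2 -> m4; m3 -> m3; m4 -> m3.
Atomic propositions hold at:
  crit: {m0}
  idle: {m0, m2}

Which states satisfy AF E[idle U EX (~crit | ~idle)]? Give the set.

{m1, m2, m3, m4}

Sat(~crit) = {m1, m2, m3, m4}
Sat(~idle) = {m1, m3, m4}
Sat(~crit | ~idle) = {m1, m2, m3, m4}
Sat(EX (~crit | ~idle)) = {s : some successor in {m1, m2, m3, m4}} = {m1, m2, m3, m4}
E[idle U EX (~crit | ~idle)]: least fixpoint, start Z0 = Sat(EX (~crit | ~idle)) = {m1, m2, m3, m4}, add states in Sat(idle) with some successor in Z. Already a fixed point.
Sat(E[idle U EX (~crit | ~idle)]) = {m1, m2, m3, m4}
AF E[idle U EX (~crit | ~idle)]: least fixpoint, start Z0 = {m1, m2, m3, m4}, add states with every successor in Z. Already a fixed point.
Sat(AF E[idle U EX (~crit | ~idle)]) = {m1, m2, m3, m4}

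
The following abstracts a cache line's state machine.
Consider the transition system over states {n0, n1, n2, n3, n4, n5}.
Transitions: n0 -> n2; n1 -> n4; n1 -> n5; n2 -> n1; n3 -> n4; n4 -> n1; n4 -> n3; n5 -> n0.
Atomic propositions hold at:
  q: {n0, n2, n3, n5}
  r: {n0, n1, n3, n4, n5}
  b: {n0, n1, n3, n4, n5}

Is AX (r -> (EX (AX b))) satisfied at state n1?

No

Sat(AX b) = {s : every successor in {n0, n1, n3, n4, n5}} = {n1, n2, n3, n4, n5}
Sat(EX (AX b)) = {s : some successor in {n1, n2, n3, n4, n5}} = {n0, n1, n2, n3, n4}
Sat(r -> (EX (AX b))) = {n0, n1, n2, n3, n4}
Sat(AX (r -> (EX (AX b)))) = {s : every successor in {n0, n1, n2, n3, n4}} = {n0, n2, n3, n4, n5}
n1 ∉ Sat(AX (r -> (EX (AX b)))) = {n0, n2, n3, n4, n5}, so the formula does not hold at n1.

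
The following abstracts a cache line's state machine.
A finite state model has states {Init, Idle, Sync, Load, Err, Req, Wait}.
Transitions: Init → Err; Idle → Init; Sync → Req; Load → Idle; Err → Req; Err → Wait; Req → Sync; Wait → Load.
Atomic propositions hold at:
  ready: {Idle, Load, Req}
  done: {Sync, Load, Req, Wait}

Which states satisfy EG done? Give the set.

{Sync, Req}

EG done: greatest fixpoint, start Z0 = {Sync, Load, Req, Wait}, keep only states in Sat with some successor in Z. Z1 = {Sync, Req, Wait}; Z2 = {Sync, Req}; fixed.
Sat(EG done) = {Sync, Req}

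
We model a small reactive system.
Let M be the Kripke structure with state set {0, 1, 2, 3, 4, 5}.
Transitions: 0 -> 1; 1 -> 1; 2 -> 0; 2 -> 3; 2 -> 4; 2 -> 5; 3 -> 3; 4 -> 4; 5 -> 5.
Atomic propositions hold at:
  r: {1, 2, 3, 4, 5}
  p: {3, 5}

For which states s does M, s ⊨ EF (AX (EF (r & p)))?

Sat(r & p) = {3, 5}
EF (r & p): least fixpoint, start Z0 = {3, 5}, add states with some successor in Z. Z1 = {2, 3, 5}; fixed.
Sat(EF (r & p)) = {2, 3, 5}
Sat(AX (EF (r & p))) = {s : every successor in {2, 3, 5}} = {3, 5}
EF (AX (EF (r & p))): least fixpoint, start Z0 = {3, 5}, add states with some successor in Z. Z1 = {2, 3, 5}; fixed.
Sat(EF (AX (EF (r & p)))) = {2, 3, 5}

{2, 3, 5}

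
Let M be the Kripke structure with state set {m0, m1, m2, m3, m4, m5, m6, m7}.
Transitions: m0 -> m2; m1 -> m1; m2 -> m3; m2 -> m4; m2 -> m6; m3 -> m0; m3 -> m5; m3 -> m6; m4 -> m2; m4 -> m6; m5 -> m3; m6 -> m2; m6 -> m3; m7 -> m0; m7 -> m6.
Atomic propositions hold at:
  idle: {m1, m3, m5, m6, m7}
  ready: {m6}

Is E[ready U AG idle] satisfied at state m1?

AG idle: greatest fixpoint, start Z0 = {m1, m3, m5, m6, m7}, keep only states in Sat with every successor in Z. Z1 = {m1, m5}; Z2 = {m1}; fixed.
Sat(AG idle) = {m1}
E[ready U AG idle]: least fixpoint, start Z0 = Sat(AG idle) = {m1}, add states in Sat(ready) with some successor in Z. Already a fixed point.
Sat(E[ready U AG idle]) = {m1}
m1 ∈ Sat(E[ready U AG idle]) = {m1}, so the formula holds at m1.

Yes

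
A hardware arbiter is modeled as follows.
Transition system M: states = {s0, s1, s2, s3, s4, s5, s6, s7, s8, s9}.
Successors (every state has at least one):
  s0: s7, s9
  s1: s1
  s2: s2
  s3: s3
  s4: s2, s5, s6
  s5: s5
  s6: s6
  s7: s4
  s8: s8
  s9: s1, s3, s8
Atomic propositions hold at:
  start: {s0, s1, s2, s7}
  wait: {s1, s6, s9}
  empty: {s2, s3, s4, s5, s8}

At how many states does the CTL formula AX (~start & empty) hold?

4

Sat(~start) = {s3, s4, s5, s6, s8, s9}
Sat(~start & empty) = {s3, s4, s5, s8}
Sat(AX (~start & empty)) = {s : every successor in {s3, s4, s5, s8}} = {s3, s5, s7, s8}
|Sat(AX (~start & empty))| = |{s3, s5, s7, s8}| = 4.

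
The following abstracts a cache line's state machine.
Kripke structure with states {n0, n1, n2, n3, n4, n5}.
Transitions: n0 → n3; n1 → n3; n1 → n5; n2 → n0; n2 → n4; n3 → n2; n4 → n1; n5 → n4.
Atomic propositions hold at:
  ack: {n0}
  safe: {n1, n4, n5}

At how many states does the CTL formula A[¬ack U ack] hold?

1

Sat(¬ack) = {n1, n2, n3, n4, n5}
A[¬ack U ack]: least fixpoint, start Z0 = Sat(ack) = {n0}, add states in Sat(¬ack) with every successor in Z. Already a fixed point.
Sat(A[¬ack U ack]) = {n0}
|Sat(A[¬ack U ack])| = |{n0}| = 1.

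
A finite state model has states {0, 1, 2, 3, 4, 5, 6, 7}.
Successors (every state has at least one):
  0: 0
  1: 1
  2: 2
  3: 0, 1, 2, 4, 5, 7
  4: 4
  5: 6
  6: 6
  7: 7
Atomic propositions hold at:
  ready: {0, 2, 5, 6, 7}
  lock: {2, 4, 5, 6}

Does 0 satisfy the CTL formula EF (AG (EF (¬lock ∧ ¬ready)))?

No

Sat(¬lock) = {0, 1, 3, 7}
Sat(¬ready) = {1, 3, 4}
Sat(¬lock ∧ ¬ready) = {1, 3}
EF (¬lock ∧ ¬ready): least fixpoint, start Z0 = {1, 3}, add states with some successor in Z. Already a fixed point.
Sat(EF (¬lock ∧ ¬ready)) = {1, 3}
AG (EF (¬lock ∧ ¬ready)): greatest fixpoint, start Z0 = {1, 3}, keep only states in Sat with every successor in Z. Z1 = {1}; fixed.
Sat(AG (EF (¬lock ∧ ¬ready))) = {1}
EF (AG (EF (¬lock ∧ ¬ready))): least fixpoint, start Z0 = {1}, add states with some successor in Z. Z1 = {1, 3}; fixed.
Sat(EF (AG (EF (¬lock ∧ ¬ready)))) = {1, 3}
0 ∉ Sat(EF (AG (EF (¬lock ∧ ¬ready)))) = {1, 3}, so the formula does not hold at 0.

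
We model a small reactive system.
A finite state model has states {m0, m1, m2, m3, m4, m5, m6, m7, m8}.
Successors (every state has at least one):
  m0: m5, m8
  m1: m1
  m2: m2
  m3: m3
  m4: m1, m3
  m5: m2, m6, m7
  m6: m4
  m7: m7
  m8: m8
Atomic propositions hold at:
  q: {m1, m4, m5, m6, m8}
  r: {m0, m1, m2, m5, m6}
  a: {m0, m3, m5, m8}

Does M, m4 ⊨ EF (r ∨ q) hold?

Sat(r ∨ q) = {m0, m1, m2, m4, m5, m6, m8}
EF (r ∨ q): least fixpoint, start Z0 = {m0, m1, m2, m4, m5, m6, m8}, add states with some successor in Z. Already a fixed point.
Sat(EF (r ∨ q)) = {m0, m1, m2, m4, m5, m6, m8}
m4 ∈ Sat(EF (r ∨ q)) = {m0, m1, m2, m4, m5, m6, m8}, so the formula holds at m4.

Yes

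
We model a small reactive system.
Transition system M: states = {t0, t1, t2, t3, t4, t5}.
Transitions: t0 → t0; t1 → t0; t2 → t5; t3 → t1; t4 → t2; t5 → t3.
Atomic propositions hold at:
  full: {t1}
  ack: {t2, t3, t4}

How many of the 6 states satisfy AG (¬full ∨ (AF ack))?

Sat(¬full) = {t0, t2, t3, t4, t5}
AF ack: least fixpoint, start Z0 = {t2, t3, t4}, add states with every successor in Z. Z1 = {t2, t3, t4, t5}; fixed.
Sat(AF ack) = {t2, t3, t4, t5}
Sat(¬full ∨ (AF ack)) = {t0, t2, t3, t4, t5}
AG (¬full ∨ (AF ack)): greatest fixpoint, start Z0 = {t0, t2, t3, t4, t5}, keep only states in Sat with every successor in Z. Z1 = {t0, t2, t4, t5}; Z2 = {t0, t2, t4}; Z3 = {t0, t4}; Z4 = {t0}; fixed.
Sat(AG (¬full ∨ (AF ack))) = {t0}
|Sat(AG (¬full ∨ (AF ack)))| = |{t0}| = 1.

1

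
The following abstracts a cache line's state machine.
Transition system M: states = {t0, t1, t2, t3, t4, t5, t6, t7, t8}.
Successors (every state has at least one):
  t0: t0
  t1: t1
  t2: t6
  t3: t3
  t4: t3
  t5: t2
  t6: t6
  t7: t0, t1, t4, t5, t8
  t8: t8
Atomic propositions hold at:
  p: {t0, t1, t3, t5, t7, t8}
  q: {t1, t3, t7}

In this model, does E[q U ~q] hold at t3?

No

Sat(~q) = {t0, t2, t4, t5, t6, t8}
E[q U ~q]: least fixpoint, start Z0 = Sat(~q) = {t0, t2, t4, t5, t6, t8}, add states in Sat(q) with some successor in Z. Z1 = {t0, t2, t4, t5, t6, t7, t8}; fixed.
Sat(E[q U ~q]) = {t0, t2, t4, t5, t6, t7, t8}
t3 ∉ Sat(E[q U ~q]) = {t0, t2, t4, t5, t6, t7, t8}, so the formula does not hold at t3.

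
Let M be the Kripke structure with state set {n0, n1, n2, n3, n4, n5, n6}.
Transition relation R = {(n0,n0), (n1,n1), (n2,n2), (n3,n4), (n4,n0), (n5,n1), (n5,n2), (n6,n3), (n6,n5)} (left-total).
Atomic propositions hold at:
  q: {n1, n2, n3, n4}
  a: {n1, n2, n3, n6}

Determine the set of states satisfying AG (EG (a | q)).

{n1, n2}

Sat(a | q) = {n1, n2, n3, n4, n6}
EG (a | q): greatest fixpoint, start Z0 = {n1, n2, n3, n4, n6}, keep only states in Sat with some successor in Z. Z1 = {n1, n2, n3, n6}; Z2 = {n1, n2, n6}; Z3 = {n1, n2}; fixed.
Sat(EG (a | q)) = {n1, n2}
AG (EG (a | q)): greatest fixpoint, start Z0 = {n1, n2}, keep only states in Sat with every successor in Z. Already a fixed point.
Sat(AG (EG (a | q))) = {n1, n2}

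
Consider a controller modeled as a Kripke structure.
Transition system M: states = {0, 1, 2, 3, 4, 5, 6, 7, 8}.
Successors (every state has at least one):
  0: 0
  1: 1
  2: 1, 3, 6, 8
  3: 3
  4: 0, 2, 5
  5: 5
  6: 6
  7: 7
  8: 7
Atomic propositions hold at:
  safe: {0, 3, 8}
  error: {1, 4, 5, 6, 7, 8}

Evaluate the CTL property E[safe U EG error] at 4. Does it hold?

Yes

EG error: greatest fixpoint, start Z0 = {1, 4, 5, 6, 7, 8}, keep only states in Sat with some successor in Z. Already a fixed point.
Sat(EG error) = {1, 4, 5, 6, 7, 8}
E[safe U EG error]: least fixpoint, start Z0 = Sat(EG error) = {1, 4, 5, 6, 7, 8}, add states in Sat(safe) with some successor in Z. Already a fixed point.
Sat(E[safe U EG error]) = {1, 4, 5, 6, 7, 8}
4 ∈ Sat(E[safe U EG error]) = {1, 4, 5, 6, 7, 8}, so the formula holds at 4.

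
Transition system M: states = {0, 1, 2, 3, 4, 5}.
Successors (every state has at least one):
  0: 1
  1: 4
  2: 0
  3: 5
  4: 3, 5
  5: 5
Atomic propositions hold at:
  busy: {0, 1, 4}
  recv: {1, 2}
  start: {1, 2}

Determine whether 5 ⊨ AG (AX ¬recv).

Yes

Sat(¬recv) = {0, 3, 4, 5}
Sat(AX ¬recv) = {s : every successor in {0, 3, 4, 5}} = {1, 2, 3, 4, 5}
AG (AX ¬recv): greatest fixpoint, start Z0 = {1, 2, 3, 4, 5}, keep only states in Sat with every successor in Z. Z1 = {1, 3, 4, 5}; fixed.
Sat(AG (AX ¬recv)) = {1, 3, 4, 5}
5 ∈ Sat(AG (AX ¬recv)) = {1, 3, 4, 5}, so the formula holds at 5.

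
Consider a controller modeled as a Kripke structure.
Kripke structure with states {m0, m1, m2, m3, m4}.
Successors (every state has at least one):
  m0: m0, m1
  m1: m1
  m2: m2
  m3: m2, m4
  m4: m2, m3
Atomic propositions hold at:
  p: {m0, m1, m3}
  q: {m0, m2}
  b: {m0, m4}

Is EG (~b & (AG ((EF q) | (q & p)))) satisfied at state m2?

Yes

Sat(~b) = {m1, m2, m3}
EF q: least fixpoint, start Z0 = {m0, m2}, add states with some successor in Z. Z1 = {m0, m2, m3, m4}; fixed.
Sat(EF q) = {m0, m2, m3, m4}
Sat(q & p) = {m0}
Sat((EF q) | (q & p)) = {m0, m2, m3, m4}
AG ((EF q) | (q & p)): greatest fixpoint, start Z0 = {m0, m2, m3, m4}, keep only states in Sat with every successor in Z. Z1 = {m2, m3, m4}; fixed.
Sat(AG ((EF q) | (q & p))) = {m2, m3, m4}
Sat(~b & (AG ((EF q) | (q & p)))) = {m2, m3}
EG (~b & (AG ((EF q) | (q & p)))): greatest fixpoint, start Z0 = {m2, m3}, keep only states in Sat with some successor in Z. Already a fixed point.
Sat(EG (~b & (AG ((EF q) | (q & p))))) = {m2, m3}
m2 ∈ Sat(EG (~b & (AG ((EF q) | (q & p))))) = {m2, m3}, so the formula holds at m2.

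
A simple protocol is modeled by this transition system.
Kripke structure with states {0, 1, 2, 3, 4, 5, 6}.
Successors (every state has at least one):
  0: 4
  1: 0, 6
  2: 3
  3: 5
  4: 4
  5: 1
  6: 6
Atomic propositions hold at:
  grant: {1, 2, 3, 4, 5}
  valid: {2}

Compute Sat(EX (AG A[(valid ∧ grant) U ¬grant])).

Sat(valid ∧ grant) = {2}
Sat(¬grant) = {0, 6}
A[(valid ∧ grant) U ¬grant]: least fixpoint, start Z0 = Sat(¬grant) = {0, 6}, add states in Sat(valid ∧ grant) with every successor in Z. Already a fixed point.
Sat(A[(valid ∧ grant) U ¬grant]) = {0, 6}
AG A[(valid ∧ grant) U ¬grant]: greatest fixpoint, start Z0 = {0, 6}, keep only states in Sat with every successor in Z. Z1 = {6}; fixed.
Sat(AG A[(valid ∧ grant) U ¬grant]) = {6}
Sat(EX (AG A[(valid ∧ grant) U ¬grant])) = {s : some successor in {6}} = {1, 6}

{1, 6}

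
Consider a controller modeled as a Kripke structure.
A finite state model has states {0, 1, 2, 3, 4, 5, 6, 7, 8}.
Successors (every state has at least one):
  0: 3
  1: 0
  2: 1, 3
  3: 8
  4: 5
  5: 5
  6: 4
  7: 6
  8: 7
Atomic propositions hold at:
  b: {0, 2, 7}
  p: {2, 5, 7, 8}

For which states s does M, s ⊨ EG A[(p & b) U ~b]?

{2, 3, 4, 5, 6, 7, 8}

Sat(p & b) = {2, 7}
Sat(~b) = {1, 3, 4, 5, 6, 8}
A[(p & b) U ~b]: least fixpoint, start Z0 = Sat(~b) = {1, 3, 4, 5, 6, 8}, add states in Sat(p & b) with every successor in Z. Z1 = {1, 2, 3, 4, 5, 6, 7, 8}; fixed.
Sat(A[(p & b) U ~b]) = {1, 2, 3, 4, 5, 6, 7, 8}
EG A[(p & b) U ~b]: greatest fixpoint, start Z0 = {1, 2, 3, 4, 5, 6, 7, 8}, keep only states in Sat with some successor in Z. Z1 = {2, 3, 4, 5, 6, 7, 8}; fixed.
Sat(EG A[(p & b) U ~b]) = {2, 3, 4, 5, 6, 7, 8}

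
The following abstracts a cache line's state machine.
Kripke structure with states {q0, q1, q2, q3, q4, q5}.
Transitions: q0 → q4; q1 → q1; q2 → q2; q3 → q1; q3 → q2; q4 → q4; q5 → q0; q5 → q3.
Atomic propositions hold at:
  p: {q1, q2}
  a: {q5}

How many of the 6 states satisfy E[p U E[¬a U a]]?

1

Sat(¬a) = {q0, q1, q2, q3, q4}
E[¬a U a]: least fixpoint, start Z0 = Sat(a) = {q5}, add states in Sat(¬a) with some successor in Z. Already a fixed point.
Sat(E[¬a U a]) = {q5}
E[p U E[¬a U a]]: least fixpoint, start Z0 = Sat(E[¬a U a]) = {q5}, add states in Sat(p) with some successor in Z. Already a fixed point.
Sat(E[p U E[¬a U a]]) = {q5}
|Sat(E[p U E[¬a U a]])| = |{q5}| = 1.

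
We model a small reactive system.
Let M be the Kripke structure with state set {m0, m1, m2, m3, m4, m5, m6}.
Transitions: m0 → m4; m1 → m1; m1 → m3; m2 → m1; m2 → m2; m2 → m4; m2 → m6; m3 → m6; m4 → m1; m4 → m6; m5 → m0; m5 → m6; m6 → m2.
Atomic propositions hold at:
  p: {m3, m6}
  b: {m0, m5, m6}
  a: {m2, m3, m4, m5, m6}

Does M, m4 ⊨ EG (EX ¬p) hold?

Yes

Sat(¬p) = {m0, m1, m2, m4, m5}
Sat(EX ¬p) = {s : some successor in {m0, m1, m2, m4, m5}} = {m0, m1, m2, m4, m5, m6}
EG (EX ¬p): greatest fixpoint, start Z0 = {m0, m1, m2, m4, m5, m6}, keep only states in Sat with some successor in Z. Already a fixed point.
Sat(EG (EX ¬p)) = {m0, m1, m2, m4, m5, m6}
m4 ∈ Sat(EG (EX ¬p)) = {m0, m1, m2, m4, m5, m6}, so the formula holds at m4.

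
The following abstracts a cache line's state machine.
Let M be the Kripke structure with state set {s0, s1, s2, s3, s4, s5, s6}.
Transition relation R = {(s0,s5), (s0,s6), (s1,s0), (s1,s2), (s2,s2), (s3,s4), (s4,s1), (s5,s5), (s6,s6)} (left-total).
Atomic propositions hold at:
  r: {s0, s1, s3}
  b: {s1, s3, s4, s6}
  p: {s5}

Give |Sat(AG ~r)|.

Sat(~r) = {s2, s4, s5, s6}
AG ~r: greatest fixpoint, start Z0 = {s2, s4, s5, s6}, keep only states in Sat with every successor in Z. Z1 = {s2, s5, s6}; fixed.
Sat(AG ~r) = {s2, s5, s6}
|Sat(AG ~r)| = |{s2, s5, s6}| = 3.

3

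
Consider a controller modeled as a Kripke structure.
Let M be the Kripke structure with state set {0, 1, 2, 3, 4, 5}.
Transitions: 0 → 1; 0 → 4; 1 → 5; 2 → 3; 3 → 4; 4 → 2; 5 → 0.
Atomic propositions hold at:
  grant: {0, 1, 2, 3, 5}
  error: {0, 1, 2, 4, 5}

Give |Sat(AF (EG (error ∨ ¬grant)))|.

3

Sat(¬grant) = {4}
Sat(error ∨ ¬grant) = {0, 1, 2, 4, 5}
EG (error ∨ ¬grant): greatest fixpoint, start Z0 = {0, 1, 2, 4, 5}, keep only states in Sat with some successor in Z. Z1 = {0, 1, 4, 5}; Z2 = {0, 1, 5}; fixed.
Sat(EG (error ∨ ¬grant)) = {0, 1, 5}
AF (EG (error ∨ ¬grant)): least fixpoint, start Z0 = {0, 1, 5}, add states with every successor in Z. Already a fixed point.
Sat(AF (EG (error ∨ ¬grant))) = {0, 1, 5}
|Sat(AF (EG (error ∨ ¬grant)))| = |{0, 1, 5}| = 3.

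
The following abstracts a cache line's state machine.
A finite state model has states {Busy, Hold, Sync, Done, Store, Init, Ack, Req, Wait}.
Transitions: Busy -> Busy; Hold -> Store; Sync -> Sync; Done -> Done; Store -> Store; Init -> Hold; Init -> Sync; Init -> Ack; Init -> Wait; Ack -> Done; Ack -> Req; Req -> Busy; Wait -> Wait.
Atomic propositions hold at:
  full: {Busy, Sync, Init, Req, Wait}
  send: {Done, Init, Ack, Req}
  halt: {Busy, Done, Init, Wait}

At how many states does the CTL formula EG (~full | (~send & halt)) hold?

Sat(~full) = {Hold, Done, Store, Ack}
Sat(~send) = {Busy, Hold, Sync, Store, Wait}
Sat(~send & halt) = {Busy, Wait}
Sat(~full | (~send & halt)) = {Busy, Hold, Done, Store, Ack, Wait}
EG (~full | (~send & halt)): greatest fixpoint, start Z0 = {Busy, Hold, Done, Store, Ack, Wait}, keep only states in Sat with some successor in Z. Already a fixed point.
Sat(EG (~full | (~send & halt))) = {Busy, Hold, Done, Store, Ack, Wait}
|Sat(EG (~full | (~send & halt)))| = |{Busy, Hold, Done, Store, Ack, Wait}| = 6.

6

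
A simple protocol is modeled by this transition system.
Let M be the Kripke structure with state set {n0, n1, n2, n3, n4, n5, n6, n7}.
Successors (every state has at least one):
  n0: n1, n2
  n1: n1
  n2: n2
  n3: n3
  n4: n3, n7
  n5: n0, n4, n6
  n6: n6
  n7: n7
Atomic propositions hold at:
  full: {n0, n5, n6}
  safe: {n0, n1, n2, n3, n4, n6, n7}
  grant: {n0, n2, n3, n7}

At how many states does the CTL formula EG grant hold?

EG grant: greatest fixpoint, start Z0 = {n0, n2, n3, n7}, keep only states in Sat with some successor in Z. Already a fixed point.
Sat(EG grant) = {n0, n2, n3, n7}
|Sat(EG grant)| = |{n0, n2, n3, n7}| = 4.

4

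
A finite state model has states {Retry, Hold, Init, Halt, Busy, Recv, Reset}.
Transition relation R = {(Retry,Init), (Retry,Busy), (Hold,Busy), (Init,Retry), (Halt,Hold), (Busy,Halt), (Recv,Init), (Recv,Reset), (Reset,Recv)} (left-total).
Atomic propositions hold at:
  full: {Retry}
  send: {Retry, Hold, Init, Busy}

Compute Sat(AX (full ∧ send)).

{Init}

Sat(full ∧ send) = {Retry}
Sat(AX (full ∧ send)) = {s : every successor in {Retry}} = {Init}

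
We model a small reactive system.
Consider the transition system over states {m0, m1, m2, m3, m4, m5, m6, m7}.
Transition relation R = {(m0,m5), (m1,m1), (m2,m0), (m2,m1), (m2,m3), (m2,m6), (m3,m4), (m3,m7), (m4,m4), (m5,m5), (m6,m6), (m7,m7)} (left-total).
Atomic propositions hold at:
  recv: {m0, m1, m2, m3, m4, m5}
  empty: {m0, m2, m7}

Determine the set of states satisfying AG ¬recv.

Sat(¬recv) = {m6, m7}
AG ¬recv: greatest fixpoint, start Z0 = {m6, m7}, keep only states in Sat with every successor in Z. Already a fixed point.
Sat(AG ¬recv) = {m6, m7}

{m6, m7}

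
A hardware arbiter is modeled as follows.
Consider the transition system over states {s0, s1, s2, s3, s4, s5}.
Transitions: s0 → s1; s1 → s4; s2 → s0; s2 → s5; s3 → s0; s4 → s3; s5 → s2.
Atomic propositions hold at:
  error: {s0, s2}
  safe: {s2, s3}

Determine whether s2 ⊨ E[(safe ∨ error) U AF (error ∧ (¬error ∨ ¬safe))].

Yes

Sat(safe ∨ error) = {s0, s2, s3}
Sat(¬error) = {s1, s3, s4, s5}
Sat(¬safe) = {s0, s1, s4, s5}
Sat(¬error ∨ ¬safe) = {s0, s1, s3, s4, s5}
Sat(error ∧ (¬error ∨ ¬safe)) = {s0}
AF (error ∧ (¬error ∨ ¬safe)): least fixpoint, start Z0 = {s0}, add states with every successor in Z. Z1 = {s0, s3}; Z2 = {s0, s3, s4}; Z3 = {s0, s1, s3, s4}; fixed.
Sat(AF (error ∧ (¬error ∨ ¬safe))) = {s0, s1, s3, s4}
E[(safe ∨ error) U AF (error ∧ (¬error ∨ ¬safe))]: least fixpoint, start Z0 = Sat(AF (error ∧ (¬error ∨ ¬safe))) = {s0, s1, s3, s4}, add states in Sat(safe ∨ error) with some successor in Z. Z1 = {s0, s1, s2, s3, s4}; fixed.
Sat(E[(safe ∨ error) U AF (error ∧ (¬error ∨ ¬safe))]) = {s0, s1, s2, s3, s4}
s2 ∈ Sat(E[(safe ∨ error) U AF (error ∧ (¬error ∨ ¬safe))]) = {s0, s1, s2, s3, s4}, so the formula holds at s2.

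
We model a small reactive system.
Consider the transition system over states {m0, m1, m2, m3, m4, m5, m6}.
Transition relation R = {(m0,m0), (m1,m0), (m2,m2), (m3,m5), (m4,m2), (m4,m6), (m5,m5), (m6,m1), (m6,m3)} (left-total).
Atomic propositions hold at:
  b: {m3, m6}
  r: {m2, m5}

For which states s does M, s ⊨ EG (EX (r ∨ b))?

{m2, m3, m4, m5, m6}

Sat(r ∨ b) = {m2, m3, m5, m6}
Sat(EX (r ∨ b)) = {s : some successor in {m2, m3, m5, m6}} = {m2, m3, m4, m5, m6}
EG (EX (r ∨ b)): greatest fixpoint, start Z0 = {m2, m3, m4, m5, m6}, keep only states in Sat with some successor in Z. Already a fixed point.
Sat(EG (EX (r ∨ b))) = {m2, m3, m4, m5, m6}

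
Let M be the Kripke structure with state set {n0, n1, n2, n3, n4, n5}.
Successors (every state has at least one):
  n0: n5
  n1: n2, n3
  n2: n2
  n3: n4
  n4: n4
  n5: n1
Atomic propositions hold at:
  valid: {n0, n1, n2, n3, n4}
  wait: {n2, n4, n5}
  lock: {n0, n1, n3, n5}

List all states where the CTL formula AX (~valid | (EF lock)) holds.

Sat(~valid) = {n5}
EF lock: least fixpoint, start Z0 = {n0, n1, n3, n5}, add states with some successor in Z. Already a fixed point.
Sat(EF lock) = {n0, n1, n3, n5}
Sat(~valid | (EF lock)) = {n0, n1, n3, n5}
Sat(AX (~valid | (EF lock))) = {s : every successor in {n0, n1, n3, n5}} = {n0, n5}

{n0, n5}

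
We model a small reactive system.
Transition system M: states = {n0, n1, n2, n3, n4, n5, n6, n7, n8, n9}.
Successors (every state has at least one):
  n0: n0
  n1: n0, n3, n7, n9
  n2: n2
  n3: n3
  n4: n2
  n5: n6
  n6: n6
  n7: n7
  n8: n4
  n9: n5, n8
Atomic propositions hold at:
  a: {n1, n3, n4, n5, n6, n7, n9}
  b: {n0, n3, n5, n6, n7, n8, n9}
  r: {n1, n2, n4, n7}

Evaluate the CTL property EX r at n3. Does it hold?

No

Sat(EX r) = {s : some successor in {n1, n2, n4, n7}} = {n1, n2, n4, n7, n8}
n3 ∉ Sat(EX r) = {n1, n2, n4, n7, n8}, so the formula does not hold at n3.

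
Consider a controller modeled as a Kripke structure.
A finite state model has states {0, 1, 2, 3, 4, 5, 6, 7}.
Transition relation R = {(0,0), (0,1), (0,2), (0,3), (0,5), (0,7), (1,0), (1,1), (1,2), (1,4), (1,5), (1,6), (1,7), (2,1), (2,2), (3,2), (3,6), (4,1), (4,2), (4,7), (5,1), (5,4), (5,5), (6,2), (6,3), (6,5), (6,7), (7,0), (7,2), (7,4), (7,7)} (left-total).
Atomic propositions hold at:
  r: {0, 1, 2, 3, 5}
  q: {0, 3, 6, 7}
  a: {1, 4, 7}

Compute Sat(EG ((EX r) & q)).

Sat(EX r) = {s : some successor in {0, 1, 2, 3, 5}} = {0, 1, 2, 3, 4, 5, 6, 7}
Sat((EX r) & q) = {0, 3, 6, 7}
EG ((EX r) & q): greatest fixpoint, start Z0 = {0, 3, 6, 7}, keep only states in Sat with some successor in Z. Already a fixed point.
Sat(EG ((EX r) & q)) = {0, 3, 6, 7}

{0, 3, 6, 7}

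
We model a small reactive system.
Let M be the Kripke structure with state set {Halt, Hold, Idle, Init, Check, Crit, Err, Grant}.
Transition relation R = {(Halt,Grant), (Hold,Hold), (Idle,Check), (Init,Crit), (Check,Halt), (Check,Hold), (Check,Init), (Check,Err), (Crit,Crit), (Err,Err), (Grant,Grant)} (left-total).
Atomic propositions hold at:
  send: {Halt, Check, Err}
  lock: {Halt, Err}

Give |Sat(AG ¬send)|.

4

Sat(¬send) = {Hold, Idle, Init, Crit, Grant}
AG ¬send: greatest fixpoint, start Z0 = {Hold, Idle, Init, Crit, Grant}, keep only states in Sat with every successor in Z. Z1 = {Hold, Init, Crit, Grant}; fixed.
Sat(AG ¬send) = {Hold, Init, Crit, Grant}
|Sat(AG ¬send)| = |{Hold, Init, Crit, Grant}| = 4.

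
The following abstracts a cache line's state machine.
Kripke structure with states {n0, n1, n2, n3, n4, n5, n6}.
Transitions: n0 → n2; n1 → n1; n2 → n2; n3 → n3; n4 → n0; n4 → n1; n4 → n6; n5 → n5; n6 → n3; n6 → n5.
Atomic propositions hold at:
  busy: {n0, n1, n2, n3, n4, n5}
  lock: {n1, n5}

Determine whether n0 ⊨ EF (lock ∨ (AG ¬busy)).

Sat(¬busy) = {n6}
AG ¬busy: greatest fixpoint, start Z0 = {n6}, keep only states in Sat with every successor in Z. Z1 = ∅; fixed.
Sat(AG ¬busy) = ∅
Sat(lock ∨ (AG ¬busy)) = {n1, n5}
EF (lock ∨ (AG ¬busy)): least fixpoint, start Z0 = {n1, n5}, add states with some successor in Z. Z1 = {n1, n4, n5, n6}; fixed.
Sat(EF (lock ∨ (AG ¬busy))) = {n1, n4, n5, n6}
n0 ∉ Sat(EF (lock ∨ (AG ¬busy))) = {n1, n4, n5, n6}, so the formula does not hold at n0.

No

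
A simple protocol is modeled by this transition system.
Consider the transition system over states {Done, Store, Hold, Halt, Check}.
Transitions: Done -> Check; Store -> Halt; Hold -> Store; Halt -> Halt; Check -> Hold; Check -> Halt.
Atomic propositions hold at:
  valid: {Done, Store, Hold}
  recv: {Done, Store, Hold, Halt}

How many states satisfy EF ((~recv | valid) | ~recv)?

Sat(~recv) = {Check}
Sat(~recv | valid) = {Done, Store, Hold, Check}
Sat((~recv | valid) | ~recv) = {Done, Store, Hold, Check}
EF ((~recv | valid) | ~recv): least fixpoint, start Z0 = {Done, Store, Hold, Check}, add states with some successor in Z. Already a fixed point.
Sat(EF ((~recv | valid) | ~recv)) = {Done, Store, Hold, Check}
|Sat(EF ((~recv | valid) | ~recv))| = |{Done, Store, Hold, Check}| = 4.

4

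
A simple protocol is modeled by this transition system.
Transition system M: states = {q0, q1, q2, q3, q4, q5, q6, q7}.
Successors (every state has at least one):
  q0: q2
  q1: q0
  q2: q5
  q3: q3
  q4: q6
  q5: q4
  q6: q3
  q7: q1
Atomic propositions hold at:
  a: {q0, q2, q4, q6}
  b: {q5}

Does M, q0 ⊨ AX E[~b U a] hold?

Yes

Sat(~b) = {q0, q1, q2, q3, q4, q6, q7}
E[~b U a]: least fixpoint, start Z0 = Sat(a) = {q0, q2, q4, q6}, add states in Sat(~b) with some successor in Z. Z1 = {q0, q1, q2, q4, q6}; Z2 = {q0, q1, q2, q4, q6, q7}; fixed.
Sat(E[~b U a]) = {q0, q1, q2, q4, q6, q7}
Sat(AX E[~b U a]) = {s : every successor in {q0, q1, q2, q4, q6, q7}} = {q0, q1, q4, q5, q7}
q0 ∈ Sat(AX E[~b U a]) = {q0, q1, q4, q5, q7}, so the formula holds at q0.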